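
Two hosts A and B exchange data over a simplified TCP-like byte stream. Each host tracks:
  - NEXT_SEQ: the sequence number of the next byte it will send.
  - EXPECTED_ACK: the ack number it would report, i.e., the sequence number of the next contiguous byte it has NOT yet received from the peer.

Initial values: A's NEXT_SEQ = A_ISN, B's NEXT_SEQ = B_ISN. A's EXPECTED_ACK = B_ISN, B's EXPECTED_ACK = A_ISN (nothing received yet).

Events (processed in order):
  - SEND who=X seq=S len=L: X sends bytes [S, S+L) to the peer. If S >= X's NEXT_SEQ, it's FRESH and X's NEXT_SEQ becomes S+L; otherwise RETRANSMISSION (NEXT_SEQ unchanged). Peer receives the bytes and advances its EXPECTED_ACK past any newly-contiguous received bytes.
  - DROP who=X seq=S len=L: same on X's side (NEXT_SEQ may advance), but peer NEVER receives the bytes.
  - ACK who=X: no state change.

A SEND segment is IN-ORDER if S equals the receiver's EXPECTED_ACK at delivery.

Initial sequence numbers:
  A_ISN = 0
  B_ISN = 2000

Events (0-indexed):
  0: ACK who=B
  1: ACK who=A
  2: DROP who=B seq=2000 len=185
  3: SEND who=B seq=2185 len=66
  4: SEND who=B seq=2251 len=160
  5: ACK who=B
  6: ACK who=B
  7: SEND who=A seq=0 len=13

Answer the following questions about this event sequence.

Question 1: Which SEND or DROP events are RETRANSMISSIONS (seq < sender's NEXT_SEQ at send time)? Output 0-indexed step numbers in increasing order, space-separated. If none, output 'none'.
Answer: none

Derivation:
Step 2: DROP seq=2000 -> fresh
Step 3: SEND seq=2185 -> fresh
Step 4: SEND seq=2251 -> fresh
Step 7: SEND seq=0 -> fresh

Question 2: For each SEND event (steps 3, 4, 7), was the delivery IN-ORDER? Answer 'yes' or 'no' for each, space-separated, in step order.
Answer: no no yes

Derivation:
Step 3: SEND seq=2185 -> out-of-order
Step 4: SEND seq=2251 -> out-of-order
Step 7: SEND seq=0 -> in-order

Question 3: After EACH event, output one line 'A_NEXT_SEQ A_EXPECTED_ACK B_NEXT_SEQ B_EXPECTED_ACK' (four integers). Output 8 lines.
0 2000 2000 0
0 2000 2000 0
0 2000 2185 0
0 2000 2251 0
0 2000 2411 0
0 2000 2411 0
0 2000 2411 0
13 2000 2411 13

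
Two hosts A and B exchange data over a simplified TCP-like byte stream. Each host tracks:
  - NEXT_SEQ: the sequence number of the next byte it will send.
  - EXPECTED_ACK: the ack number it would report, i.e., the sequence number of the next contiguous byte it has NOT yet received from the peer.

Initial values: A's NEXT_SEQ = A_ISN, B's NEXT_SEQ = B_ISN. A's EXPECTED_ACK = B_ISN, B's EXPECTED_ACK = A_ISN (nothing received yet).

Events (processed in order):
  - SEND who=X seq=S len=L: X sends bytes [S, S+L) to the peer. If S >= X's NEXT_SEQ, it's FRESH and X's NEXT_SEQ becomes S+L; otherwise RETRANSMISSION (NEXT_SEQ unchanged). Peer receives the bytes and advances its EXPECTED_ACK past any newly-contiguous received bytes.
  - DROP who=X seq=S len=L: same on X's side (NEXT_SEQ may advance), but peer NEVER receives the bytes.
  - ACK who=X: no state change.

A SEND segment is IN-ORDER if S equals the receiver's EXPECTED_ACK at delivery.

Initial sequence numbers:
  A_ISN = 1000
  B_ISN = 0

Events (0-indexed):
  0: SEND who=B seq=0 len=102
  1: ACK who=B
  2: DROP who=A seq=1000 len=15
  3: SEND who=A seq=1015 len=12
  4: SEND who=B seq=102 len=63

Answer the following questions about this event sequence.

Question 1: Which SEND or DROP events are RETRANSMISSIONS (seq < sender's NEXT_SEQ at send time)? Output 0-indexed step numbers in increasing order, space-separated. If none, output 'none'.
Step 0: SEND seq=0 -> fresh
Step 2: DROP seq=1000 -> fresh
Step 3: SEND seq=1015 -> fresh
Step 4: SEND seq=102 -> fresh

Answer: none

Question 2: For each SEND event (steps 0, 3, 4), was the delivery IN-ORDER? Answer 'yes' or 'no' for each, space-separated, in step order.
Answer: yes no yes

Derivation:
Step 0: SEND seq=0 -> in-order
Step 3: SEND seq=1015 -> out-of-order
Step 4: SEND seq=102 -> in-order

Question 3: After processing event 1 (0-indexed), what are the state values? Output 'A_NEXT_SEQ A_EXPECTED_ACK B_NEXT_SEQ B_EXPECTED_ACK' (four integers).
After event 0: A_seq=1000 A_ack=102 B_seq=102 B_ack=1000
After event 1: A_seq=1000 A_ack=102 B_seq=102 B_ack=1000

1000 102 102 1000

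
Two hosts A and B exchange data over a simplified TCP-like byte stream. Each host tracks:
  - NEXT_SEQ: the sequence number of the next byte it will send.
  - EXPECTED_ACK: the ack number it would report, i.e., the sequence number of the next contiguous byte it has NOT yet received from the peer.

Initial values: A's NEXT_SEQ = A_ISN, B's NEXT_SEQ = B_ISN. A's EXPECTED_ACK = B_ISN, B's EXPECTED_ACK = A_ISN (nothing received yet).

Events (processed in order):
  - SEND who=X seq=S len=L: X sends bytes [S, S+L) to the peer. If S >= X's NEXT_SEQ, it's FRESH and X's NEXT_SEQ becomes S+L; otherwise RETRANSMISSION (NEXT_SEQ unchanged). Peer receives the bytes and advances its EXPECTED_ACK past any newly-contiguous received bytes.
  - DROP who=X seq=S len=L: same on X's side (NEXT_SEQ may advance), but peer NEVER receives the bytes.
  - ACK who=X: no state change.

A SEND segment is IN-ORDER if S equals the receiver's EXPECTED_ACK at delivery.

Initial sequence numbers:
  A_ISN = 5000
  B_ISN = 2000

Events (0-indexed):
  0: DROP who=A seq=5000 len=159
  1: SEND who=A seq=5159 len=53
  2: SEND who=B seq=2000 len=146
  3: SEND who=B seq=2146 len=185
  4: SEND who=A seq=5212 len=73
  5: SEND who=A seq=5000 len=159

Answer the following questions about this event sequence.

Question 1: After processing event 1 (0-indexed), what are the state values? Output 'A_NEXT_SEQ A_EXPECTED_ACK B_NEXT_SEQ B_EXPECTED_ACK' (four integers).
After event 0: A_seq=5159 A_ack=2000 B_seq=2000 B_ack=5000
After event 1: A_seq=5212 A_ack=2000 B_seq=2000 B_ack=5000

5212 2000 2000 5000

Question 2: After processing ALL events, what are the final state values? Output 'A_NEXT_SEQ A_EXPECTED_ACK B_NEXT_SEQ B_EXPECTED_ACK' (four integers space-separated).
After event 0: A_seq=5159 A_ack=2000 B_seq=2000 B_ack=5000
After event 1: A_seq=5212 A_ack=2000 B_seq=2000 B_ack=5000
After event 2: A_seq=5212 A_ack=2146 B_seq=2146 B_ack=5000
After event 3: A_seq=5212 A_ack=2331 B_seq=2331 B_ack=5000
After event 4: A_seq=5285 A_ack=2331 B_seq=2331 B_ack=5000
After event 5: A_seq=5285 A_ack=2331 B_seq=2331 B_ack=5285

Answer: 5285 2331 2331 5285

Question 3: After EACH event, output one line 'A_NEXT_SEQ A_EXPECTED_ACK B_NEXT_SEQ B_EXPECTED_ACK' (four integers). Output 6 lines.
5159 2000 2000 5000
5212 2000 2000 5000
5212 2146 2146 5000
5212 2331 2331 5000
5285 2331 2331 5000
5285 2331 2331 5285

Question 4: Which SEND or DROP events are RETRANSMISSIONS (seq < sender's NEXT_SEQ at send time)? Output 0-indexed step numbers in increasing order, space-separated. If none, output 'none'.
Answer: 5

Derivation:
Step 0: DROP seq=5000 -> fresh
Step 1: SEND seq=5159 -> fresh
Step 2: SEND seq=2000 -> fresh
Step 3: SEND seq=2146 -> fresh
Step 4: SEND seq=5212 -> fresh
Step 5: SEND seq=5000 -> retransmit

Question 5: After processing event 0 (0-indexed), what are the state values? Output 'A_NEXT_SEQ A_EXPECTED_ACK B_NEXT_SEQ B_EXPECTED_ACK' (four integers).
After event 0: A_seq=5159 A_ack=2000 B_seq=2000 B_ack=5000

5159 2000 2000 5000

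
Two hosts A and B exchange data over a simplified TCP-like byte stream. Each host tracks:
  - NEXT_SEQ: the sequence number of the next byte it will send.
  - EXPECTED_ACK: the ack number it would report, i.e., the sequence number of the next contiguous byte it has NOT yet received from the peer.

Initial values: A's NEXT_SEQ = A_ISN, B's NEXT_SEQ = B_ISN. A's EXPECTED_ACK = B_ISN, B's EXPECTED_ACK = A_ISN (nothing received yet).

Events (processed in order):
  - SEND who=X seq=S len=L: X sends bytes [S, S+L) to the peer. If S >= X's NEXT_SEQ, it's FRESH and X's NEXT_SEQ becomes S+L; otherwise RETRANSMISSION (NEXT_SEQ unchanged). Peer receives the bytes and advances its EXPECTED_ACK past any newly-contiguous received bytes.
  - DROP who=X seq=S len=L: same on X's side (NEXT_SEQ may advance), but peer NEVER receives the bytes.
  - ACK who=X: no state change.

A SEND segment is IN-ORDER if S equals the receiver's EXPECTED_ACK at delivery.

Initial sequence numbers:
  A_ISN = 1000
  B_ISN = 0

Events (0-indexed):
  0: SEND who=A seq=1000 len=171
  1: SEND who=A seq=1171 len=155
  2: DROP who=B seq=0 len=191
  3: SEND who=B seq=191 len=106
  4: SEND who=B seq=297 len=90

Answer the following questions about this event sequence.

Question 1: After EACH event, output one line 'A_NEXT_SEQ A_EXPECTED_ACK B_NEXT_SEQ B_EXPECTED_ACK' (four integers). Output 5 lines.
1171 0 0 1171
1326 0 0 1326
1326 0 191 1326
1326 0 297 1326
1326 0 387 1326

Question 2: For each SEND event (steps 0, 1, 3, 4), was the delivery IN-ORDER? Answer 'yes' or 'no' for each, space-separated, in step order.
Answer: yes yes no no

Derivation:
Step 0: SEND seq=1000 -> in-order
Step 1: SEND seq=1171 -> in-order
Step 3: SEND seq=191 -> out-of-order
Step 4: SEND seq=297 -> out-of-order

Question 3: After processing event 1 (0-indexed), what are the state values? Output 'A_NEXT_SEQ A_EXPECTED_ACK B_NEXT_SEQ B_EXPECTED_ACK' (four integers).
After event 0: A_seq=1171 A_ack=0 B_seq=0 B_ack=1171
After event 1: A_seq=1326 A_ack=0 B_seq=0 B_ack=1326

1326 0 0 1326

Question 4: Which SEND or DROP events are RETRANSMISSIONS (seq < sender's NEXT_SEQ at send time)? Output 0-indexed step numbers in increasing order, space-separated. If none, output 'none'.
Step 0: SEND seq=1000 -> fresh
Step 1: SEND seq=1171 -> fresh
Step 2: DROP seq=0 -> fresh
Step 3: SEND seq=191 -> fresh
Step 4: SEND seq=297 -> fresh

Answer: none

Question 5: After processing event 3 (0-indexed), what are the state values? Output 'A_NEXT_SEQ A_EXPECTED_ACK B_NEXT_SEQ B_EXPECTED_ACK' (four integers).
After event 0: A_seq=1171 A_ack=0 B_seq=0 B_ack=1171
After event 1: A_seq=1326 A_ack=0 B_seq=0 B_ack=1326
After event 2: A_seq=1326 A_ack=0 B_seq=191 B_ack=1326
After event 3: A_seq=1326 A_ack=0 B_seq=297 B_ack=1326

1326 0 297 1326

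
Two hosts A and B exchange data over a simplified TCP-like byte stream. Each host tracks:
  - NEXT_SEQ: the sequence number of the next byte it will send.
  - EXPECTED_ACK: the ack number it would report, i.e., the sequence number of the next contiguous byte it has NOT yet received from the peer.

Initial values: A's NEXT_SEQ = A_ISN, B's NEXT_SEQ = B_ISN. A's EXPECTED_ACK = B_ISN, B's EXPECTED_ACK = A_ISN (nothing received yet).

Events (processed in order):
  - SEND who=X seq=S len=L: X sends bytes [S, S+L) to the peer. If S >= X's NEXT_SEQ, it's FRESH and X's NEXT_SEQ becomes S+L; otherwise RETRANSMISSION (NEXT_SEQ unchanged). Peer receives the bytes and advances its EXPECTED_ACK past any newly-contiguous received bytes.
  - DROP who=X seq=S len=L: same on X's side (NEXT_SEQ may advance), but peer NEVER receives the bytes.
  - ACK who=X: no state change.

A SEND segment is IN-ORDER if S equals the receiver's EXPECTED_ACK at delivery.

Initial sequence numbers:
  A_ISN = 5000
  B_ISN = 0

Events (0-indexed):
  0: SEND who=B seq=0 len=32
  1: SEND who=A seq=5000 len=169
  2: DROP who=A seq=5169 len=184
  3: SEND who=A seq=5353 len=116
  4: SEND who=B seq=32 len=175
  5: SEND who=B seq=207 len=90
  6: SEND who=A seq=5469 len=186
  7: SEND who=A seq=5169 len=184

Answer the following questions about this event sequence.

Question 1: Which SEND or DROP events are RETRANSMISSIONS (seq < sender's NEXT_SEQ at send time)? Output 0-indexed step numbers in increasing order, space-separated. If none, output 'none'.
Answer: 7

Derivation:
Step 0: SEND seq=0 -> fresh
Step 1: SEND seq=5000 -> fresh
Step 2: DROP seq=5169 -> fresh
Step 3: SEND seq=5353 -> fresh
Step 4: SEND seq=32 -> fresh
Step 5: SEND seq=207 -> fresh
Step 6: SEND seq=5469 -> fresh
Step 7: SEND seq=5169 -> retransmit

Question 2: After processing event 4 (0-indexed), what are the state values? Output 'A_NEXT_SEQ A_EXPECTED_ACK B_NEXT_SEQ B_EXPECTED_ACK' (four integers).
After event 0: A_seq=5000 A_ack=32 B_seq=32 B_ack=5000
After event 1: A_seq=5169 A_ack=32 B_seq=32 B_ack=5169
After event 2: A_seq=5353 A_ack=32 B_seq=32 B_ack=5169
After event 3: A_seq=5469 A_ack=32 B_seq=32 B_ack=5169
After event 4: A_seq=5469 A_ack=207 B_seq=207 B_ack=5169

5469 207 207 5169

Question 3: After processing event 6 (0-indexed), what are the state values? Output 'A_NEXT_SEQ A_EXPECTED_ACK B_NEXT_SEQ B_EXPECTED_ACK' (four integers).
After event 0: A_seq=5000 A_ack=32 B_seq=32 B_ack=5000
After event 1: A_seq=5169 A_ack=32 B_seq=32 B_ack=5169
After event 2: A_seq=5353 A_ack=32 B_seq=32 B_ack=5169
After event 3: A_seq=5469 A_ack=32 B_seq=32 B_ack=5169
After event 4: A_seq=5469 A_ack=207 B_seq=207 B_ack=5169
After event 5: A_seq=5469 A_ack=297 B_seq=297 B_ack=5169
After event 6: A_seq=5655 A_ack=297 B_seq=297 B_ack=5169

5655 297 297 5169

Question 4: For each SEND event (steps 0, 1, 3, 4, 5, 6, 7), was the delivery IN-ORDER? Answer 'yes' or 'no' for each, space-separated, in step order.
Answer: yes yes no yes yes no yes

Derivation:
Step 0: SEND seq=0 -> in-order
Step 1: SEND seq=5000 -> in-order
Step 3: SEND seq=5353 -> out-of-order
Step 4: SEND seq=32 -> in-order
Step 5: SEND seq=207 -> in-order
Step 6: SEND seq=5469 -> out-of-order
Step 7: SEND seq=5169 -> in-order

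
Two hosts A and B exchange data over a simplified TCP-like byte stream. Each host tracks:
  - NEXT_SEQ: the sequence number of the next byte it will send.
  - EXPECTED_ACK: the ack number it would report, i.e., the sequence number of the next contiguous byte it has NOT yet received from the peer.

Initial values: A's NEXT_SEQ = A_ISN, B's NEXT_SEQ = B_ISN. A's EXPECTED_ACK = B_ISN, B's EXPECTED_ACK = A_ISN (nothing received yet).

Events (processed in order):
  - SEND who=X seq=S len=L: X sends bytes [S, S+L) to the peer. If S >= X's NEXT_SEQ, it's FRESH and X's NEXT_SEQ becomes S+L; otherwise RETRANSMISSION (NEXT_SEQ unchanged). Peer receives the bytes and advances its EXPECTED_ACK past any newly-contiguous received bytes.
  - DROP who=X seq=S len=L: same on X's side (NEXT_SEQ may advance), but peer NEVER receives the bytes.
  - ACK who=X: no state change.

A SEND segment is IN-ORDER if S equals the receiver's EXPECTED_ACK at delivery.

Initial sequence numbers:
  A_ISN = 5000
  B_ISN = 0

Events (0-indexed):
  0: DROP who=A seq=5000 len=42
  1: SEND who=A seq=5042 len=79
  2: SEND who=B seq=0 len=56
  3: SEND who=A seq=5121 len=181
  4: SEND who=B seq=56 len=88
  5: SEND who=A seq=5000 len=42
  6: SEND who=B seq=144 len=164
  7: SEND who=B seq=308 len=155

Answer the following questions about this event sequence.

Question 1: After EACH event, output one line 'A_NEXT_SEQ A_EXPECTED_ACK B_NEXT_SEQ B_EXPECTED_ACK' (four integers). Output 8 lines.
5042 0 0 5000
5121 0 0 5000
5121 56 56 5000
5302 56 56 5000
5302 144 144 5000
5302 144 144 5302
5302 308 308 5302
5302 463 463 5302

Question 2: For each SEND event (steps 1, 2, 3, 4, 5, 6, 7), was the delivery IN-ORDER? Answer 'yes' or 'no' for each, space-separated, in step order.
Answer: no yes no yes yes yes yes

Derivation:
Step 1: SEND seq=5042 -> out-of-order
Step 2: SEND seq=0 -> in-order
Step 3: SEND seq=5121 -> out-of-order
Step 4: SEND seq=56 -> in-order
Step 5: SEND seq=5000 -> in-order
Step 6: SEND seq=144 -> in-order
Step 7: SEND seq=308 -> in-order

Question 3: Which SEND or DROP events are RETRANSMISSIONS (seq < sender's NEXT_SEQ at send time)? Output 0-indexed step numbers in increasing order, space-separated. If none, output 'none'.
Answer: 5

Derivation:
Step 0: DROP seq=5000 -> fresh
Step 1: SEND seq=5042 -> fresh
Step 2: SEND seq=0 -> fresh
Step 3: SEND seq=5121 -> fresh
Step 4: SEND seq=56 -> fresh
Step 5: SEND seq=5000 -> retransmit
Step 6: SEND seq=144 -> fresh
Step 7: SEND seq=308 -> fresh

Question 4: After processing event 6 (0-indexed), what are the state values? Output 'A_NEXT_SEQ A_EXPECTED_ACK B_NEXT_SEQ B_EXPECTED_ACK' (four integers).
After event 0: A_seq=5042 A_ack=0 B_seq=0 B_ack=5000
After event 1: A_seq=5121 A_ack=0 B_seq=0 B_ack=5000
After event 2: A_seq=5121 A_ack=56 B_seq=56 B_ack=5000
After event 3: A_seq=5302 A_ack=56 B_seq=56 B_ack=5000
After event 4: A_seq=5302 A_ack=144 B_seq=144 B_ack=5000
After event 5: A_seq=5302 A_ack=144 B_seq=144 B_ack=5302
After event 6: A_seq=5302 A_ack=308 B_seq=308 B_ack=5302

5302 308 308 5302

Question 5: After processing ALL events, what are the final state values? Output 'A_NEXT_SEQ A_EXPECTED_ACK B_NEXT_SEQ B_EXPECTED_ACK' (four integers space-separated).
After event 0: A_seq=5042 A_ack=0 B_seq=0 B_ack=5000
After event 1: A_seq=5121 A_ack=0 B_seq=0 B_ack=5000
After event 2: A_seq=5121 A_ack=56 B_seq=56 B_ack=5000
After event 3: A_seq=5302 A_ack=56 B_seq=56 B_ack=5000
After event 4: A_seq=5302 A_ack=144 B_seq=144 B_ack=5000
After event 5: A_seq=5302 A_ack=144 B_seq=144 B_ack=5302
After event 6: A_seq=5302 A_ack=308 B_seq=308 B_ack=5302
After event 7: A_seq=5302 A_ack=463 B_seq=463 B_ack=5302

Answer: 5302 463 463 5302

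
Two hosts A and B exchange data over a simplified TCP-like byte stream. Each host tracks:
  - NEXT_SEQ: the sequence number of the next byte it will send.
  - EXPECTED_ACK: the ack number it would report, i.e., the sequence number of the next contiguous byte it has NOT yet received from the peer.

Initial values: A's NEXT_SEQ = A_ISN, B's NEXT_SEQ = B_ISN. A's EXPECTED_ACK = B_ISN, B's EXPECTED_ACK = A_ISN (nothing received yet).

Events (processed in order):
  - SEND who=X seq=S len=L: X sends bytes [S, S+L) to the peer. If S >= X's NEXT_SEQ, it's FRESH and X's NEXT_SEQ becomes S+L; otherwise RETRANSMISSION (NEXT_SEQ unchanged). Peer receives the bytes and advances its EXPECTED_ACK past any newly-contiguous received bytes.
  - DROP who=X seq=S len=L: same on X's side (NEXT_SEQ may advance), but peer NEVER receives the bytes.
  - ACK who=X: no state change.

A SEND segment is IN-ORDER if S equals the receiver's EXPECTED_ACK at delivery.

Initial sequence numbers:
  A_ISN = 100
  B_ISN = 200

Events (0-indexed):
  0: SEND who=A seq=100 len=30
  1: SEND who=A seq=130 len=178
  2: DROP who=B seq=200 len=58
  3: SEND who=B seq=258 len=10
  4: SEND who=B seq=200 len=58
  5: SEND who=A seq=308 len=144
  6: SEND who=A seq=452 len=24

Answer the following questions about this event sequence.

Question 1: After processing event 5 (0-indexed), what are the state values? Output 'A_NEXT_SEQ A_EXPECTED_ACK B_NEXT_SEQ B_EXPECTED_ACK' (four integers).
After event 0: A_seq=130 A_ack=200 B_seq=200 B_ack=130
After event 1: A_seq=308 A_ack=200 B_seq=200 B_ack=308
After event 2: A_seq=308 A_ack=200 B_seq=258 B_ack=308
After event 3: A_seq=308 A_ack=200 B_seq=268 B_ack=308
After event 4: A_seq=308 A_ack=268 B_seq=268 B_ack=308
After event 5: A_seq=452 A_ack=268 B_seq=268 B_ack=452

452 268 268 452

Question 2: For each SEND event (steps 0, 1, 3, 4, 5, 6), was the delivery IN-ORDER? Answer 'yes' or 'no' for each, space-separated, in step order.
Answer: yes yes no yes yes yes

Derivation:
Step 0: SEND seq=100 -> in-order
Step 1: SEND seq=130 -> in-order
Step 3: SEND seq=258 -> out-of-order
Step 4: SEND seq=200 -> in-order
Step 5: SEND seq=308 -> in-order
Step 6: SEND seq=452 -> in-order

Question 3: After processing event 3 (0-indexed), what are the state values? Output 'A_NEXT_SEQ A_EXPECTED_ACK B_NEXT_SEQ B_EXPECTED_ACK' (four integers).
After event 0: A_seq=130 A_ack=200 B_seq=200 B_ack=130
After event 1: A_seq=308 A_ack=200 B_seq=200 B_ack=308
After event 2: A_seq=308 A_ack=200 B_seq=258 B_ack=308
After event 3: A_seq=308 A_ack=200 B_seq=268 B_ack=308

308 200 268 308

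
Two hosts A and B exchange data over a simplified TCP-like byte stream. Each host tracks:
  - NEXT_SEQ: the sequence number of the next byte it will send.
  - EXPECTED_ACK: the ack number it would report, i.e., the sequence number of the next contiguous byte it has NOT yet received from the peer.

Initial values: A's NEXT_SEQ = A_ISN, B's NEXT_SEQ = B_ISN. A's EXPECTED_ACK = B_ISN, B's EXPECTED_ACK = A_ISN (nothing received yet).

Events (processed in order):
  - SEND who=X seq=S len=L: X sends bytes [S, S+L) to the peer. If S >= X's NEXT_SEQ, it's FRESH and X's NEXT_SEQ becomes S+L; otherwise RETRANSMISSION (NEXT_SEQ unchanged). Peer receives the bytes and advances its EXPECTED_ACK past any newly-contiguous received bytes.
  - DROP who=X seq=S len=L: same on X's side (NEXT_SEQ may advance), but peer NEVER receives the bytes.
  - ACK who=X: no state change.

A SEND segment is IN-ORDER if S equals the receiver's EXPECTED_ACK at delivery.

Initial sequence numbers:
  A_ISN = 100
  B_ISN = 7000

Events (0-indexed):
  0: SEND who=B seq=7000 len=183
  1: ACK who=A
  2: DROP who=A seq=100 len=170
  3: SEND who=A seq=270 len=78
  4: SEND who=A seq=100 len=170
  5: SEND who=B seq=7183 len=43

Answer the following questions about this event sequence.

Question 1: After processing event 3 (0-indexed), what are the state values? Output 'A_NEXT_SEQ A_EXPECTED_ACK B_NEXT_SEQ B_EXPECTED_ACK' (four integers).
After event 0: A_seq=100 A_ack=7183 B_seq=7183 B_ack=100
After event 1: A_seq=100 A_ack=7183 B_seq=7183 B_ack=100
After event 2: A_seq=270 A_ack=7183 B_seq=7183 B_ack=100
After event 3: A_seq=348 A_ack=7183 B_seq=7183 B_ack=100

348 7183 7183 100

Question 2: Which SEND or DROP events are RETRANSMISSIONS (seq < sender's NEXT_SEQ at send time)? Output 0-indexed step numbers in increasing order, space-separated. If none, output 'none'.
Step 0: SEND seq=7000 -> fresh
Step 2: DROP seq=100 -> fresh
Step 3: SEND seq=270 -> fresh
Step 4: SEND seq=100 -> retransmit
Step 5: SEND seq=7183 -> fresh

Answer: 4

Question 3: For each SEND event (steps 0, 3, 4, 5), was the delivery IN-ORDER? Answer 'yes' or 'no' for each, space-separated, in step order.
Step 0: SEND seq=7000 -> in-order
Step 3: SEND seq=270 -> out-of-order
Step 4: SEND seq=100 -> in-order
Step 5: SEND seq=7183 -> in-order

Answer: yes no yes yes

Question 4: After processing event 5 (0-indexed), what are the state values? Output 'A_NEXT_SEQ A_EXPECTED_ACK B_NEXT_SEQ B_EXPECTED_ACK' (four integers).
After event 0: A_seq=100 A_ack=7183 B_seq=7183 B_ack=100
After event 1: A_seq=100 A_ack=7183 B_seq=7183 B_ack=100
After event 2: A_seq=270 A_ack=7183 B_seq=7183 B_ack=100
After event 3: A_seq=348 A_ack=7183 B_seq=7183 B_ack=100
After event 4: A_seq=348 A_ack=7183 B_seq=7183 B_ack=348
After event 5: A_seq=348 A_ack=7226 B_seq=7226 B_ack=348

348 7226 7226 348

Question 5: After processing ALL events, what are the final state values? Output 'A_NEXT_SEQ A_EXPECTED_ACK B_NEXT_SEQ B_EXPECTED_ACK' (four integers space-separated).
After event 0: A_seq=100 A_ack=7183 B_seq=7183 B_ack=100
After event 1: A_seq=100 A_ack=7183 B_seq=7183 B_ack=100
After event 2: A_seq=270 A_ack=7183 B_seq=7183 B_ack=100
After event 3: A_seq=348 A_ack=7183 B_seq=7183 B_ack=100
After event 4: A_seq=348 A_ack=7183 B_seq=7183 B_ack=348
After event 5: A_seq=348 A_ack=7226 B_seq=7226 B_ack=348

Answer: 348 7226 7226 348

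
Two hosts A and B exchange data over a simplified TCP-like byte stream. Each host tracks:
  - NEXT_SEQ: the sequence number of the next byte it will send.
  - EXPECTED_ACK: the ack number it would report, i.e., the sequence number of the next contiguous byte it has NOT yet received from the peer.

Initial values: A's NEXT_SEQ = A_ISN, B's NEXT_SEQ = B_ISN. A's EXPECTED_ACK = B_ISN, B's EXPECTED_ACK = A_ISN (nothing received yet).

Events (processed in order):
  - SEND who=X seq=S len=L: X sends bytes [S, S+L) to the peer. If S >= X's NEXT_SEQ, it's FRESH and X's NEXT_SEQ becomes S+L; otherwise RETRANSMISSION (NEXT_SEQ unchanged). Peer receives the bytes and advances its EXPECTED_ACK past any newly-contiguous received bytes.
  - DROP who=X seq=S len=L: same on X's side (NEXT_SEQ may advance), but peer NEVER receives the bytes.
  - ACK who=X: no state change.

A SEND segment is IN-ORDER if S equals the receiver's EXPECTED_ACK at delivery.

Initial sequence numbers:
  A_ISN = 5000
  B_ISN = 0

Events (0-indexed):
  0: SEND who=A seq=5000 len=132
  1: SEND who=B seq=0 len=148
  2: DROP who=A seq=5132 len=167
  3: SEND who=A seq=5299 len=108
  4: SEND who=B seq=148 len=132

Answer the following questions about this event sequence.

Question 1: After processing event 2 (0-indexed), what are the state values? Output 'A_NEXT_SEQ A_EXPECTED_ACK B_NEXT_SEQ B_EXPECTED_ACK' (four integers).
After event 0: A_seq=5132 A_ack=0 B_seq=0 B_ack=5132
After event 1: A_seq=5132 A_ack=148 B_seq=148 B_ack=5132
After event 2: A_seq=5299 A_ack=148 B_seq=148 B_ack=5132

5299 148 148 5132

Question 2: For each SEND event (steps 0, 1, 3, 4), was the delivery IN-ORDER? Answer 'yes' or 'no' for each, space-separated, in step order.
Step 0: SEND seq=5000 -> in-order
Step 1: SEND seq=0 -> in-order
Step 3: SEND seq=5299 -> out-of-order
Step 4: SEND seq=148 -> in-order

Answer: yes yes no yes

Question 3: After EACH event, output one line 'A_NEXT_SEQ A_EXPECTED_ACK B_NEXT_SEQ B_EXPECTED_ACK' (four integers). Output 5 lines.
5132 0 0 5132
5132 148 148 5132
5299 148 148 5132
5407 148 148 5132
5407 280 280 5132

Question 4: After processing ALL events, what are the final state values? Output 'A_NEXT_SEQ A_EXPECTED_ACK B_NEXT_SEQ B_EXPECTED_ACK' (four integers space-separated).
Answer: 5407 280 280 5132

Derivation:
After event 0: A_seq=5132 A_ack=0 B_seq=0 B_ack=5132
After event 1: A_seq=5132 A_ack=148 B_seq=148 B_ack=5132
After event 2: A_seq=5299 A_ack=148 B_seq=148 B_ack=5132
After event 3: A_seq=5407 A_ack=148 B_seq=148 B_ack=5132
After event 4: A_seq=5407 A_ack=280 B_seq=280 B_ack=5132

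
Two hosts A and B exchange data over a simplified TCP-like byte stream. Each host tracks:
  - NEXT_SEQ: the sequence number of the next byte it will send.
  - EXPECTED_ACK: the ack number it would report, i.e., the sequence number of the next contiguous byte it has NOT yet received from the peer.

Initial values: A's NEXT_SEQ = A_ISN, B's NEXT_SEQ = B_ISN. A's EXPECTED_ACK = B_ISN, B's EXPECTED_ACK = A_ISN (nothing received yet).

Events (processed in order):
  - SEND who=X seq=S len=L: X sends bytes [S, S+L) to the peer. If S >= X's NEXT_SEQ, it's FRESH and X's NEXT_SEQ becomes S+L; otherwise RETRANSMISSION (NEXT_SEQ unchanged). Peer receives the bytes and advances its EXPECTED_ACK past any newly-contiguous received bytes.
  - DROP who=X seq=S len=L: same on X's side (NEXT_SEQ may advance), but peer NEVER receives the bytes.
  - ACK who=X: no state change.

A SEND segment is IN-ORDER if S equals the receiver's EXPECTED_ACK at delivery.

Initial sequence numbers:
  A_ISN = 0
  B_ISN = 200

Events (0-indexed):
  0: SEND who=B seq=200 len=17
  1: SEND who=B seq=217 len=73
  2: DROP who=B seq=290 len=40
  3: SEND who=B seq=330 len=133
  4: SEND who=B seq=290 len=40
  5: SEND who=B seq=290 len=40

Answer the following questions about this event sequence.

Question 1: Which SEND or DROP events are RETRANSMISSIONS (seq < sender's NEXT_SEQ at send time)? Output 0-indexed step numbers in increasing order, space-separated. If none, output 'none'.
Step 0: SEND seq=200 -> fresh
Step 1: SEND seq=217 -> fresh
Step 2: DROP seq=290 -> fresh
Step 3: SEND seq=330 -> fresh
Step 4: SEND seq=290 -> retransmit
Step 5: SEND seq=290 -> retransmit

Answer: 4 5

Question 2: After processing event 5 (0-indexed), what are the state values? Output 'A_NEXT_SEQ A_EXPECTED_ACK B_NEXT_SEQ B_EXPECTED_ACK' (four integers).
After event 0: A_seq=0 A_ack=217 B_seq=217 B_ack=0
After event 1: A_seq=0 A_ack=290 B_seq=290 B_ack=0
After event 2: A_seq=0 A_ack=290 B_seq=330 B_ack=0
After event 3: A_seq=0 A_ack=290 B_seq=463 B_ack=0
After event 4: A_seq=0 A_ack=463 B_seq=463 B_ack=0
After event 5: A_seq=0 A_ack=463 B_seq=463 B_ack=0

0 463 463 0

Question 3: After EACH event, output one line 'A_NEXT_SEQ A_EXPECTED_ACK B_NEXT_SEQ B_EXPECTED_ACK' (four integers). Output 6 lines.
0 217 217 0
0 290 290 0
0 290 330 0
0 290 463 0
0 463 463 0
0 463 463 0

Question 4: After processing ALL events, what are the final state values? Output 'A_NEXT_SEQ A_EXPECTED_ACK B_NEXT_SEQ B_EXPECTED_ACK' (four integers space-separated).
After event 0: A_seq=0 A_ack=217 B_seq=217 B_ack=0
After event 1: A_seq=0 A_ack=290 B_seq=290 B_ack=0
After event 2: A_seq=0 A_ack=290 B_seq=330 B_ack=0
After event 3: A_seq=0 A_ack=290 B_seq=463 B_ack=0
After event 4: A_seq=0 A_ack=463 B_seq=463 B_ack=0
After event 5: A_seq=0 A_ack=463 B_seq=463 B_ack=0

Answer: 0 463 463 0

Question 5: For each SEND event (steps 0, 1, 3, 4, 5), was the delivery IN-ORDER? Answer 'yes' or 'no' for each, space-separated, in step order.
Step 0: SEND seq=200 -> in-order
Step 1: SEND seq=217 -> in-order
Step 3: SEND seq=330 -> out-of-order
Step 4: SEND seq=290 -> in-order
Step 5: SEND seq=290 -> out-of-order

Answer: yes yes no yes no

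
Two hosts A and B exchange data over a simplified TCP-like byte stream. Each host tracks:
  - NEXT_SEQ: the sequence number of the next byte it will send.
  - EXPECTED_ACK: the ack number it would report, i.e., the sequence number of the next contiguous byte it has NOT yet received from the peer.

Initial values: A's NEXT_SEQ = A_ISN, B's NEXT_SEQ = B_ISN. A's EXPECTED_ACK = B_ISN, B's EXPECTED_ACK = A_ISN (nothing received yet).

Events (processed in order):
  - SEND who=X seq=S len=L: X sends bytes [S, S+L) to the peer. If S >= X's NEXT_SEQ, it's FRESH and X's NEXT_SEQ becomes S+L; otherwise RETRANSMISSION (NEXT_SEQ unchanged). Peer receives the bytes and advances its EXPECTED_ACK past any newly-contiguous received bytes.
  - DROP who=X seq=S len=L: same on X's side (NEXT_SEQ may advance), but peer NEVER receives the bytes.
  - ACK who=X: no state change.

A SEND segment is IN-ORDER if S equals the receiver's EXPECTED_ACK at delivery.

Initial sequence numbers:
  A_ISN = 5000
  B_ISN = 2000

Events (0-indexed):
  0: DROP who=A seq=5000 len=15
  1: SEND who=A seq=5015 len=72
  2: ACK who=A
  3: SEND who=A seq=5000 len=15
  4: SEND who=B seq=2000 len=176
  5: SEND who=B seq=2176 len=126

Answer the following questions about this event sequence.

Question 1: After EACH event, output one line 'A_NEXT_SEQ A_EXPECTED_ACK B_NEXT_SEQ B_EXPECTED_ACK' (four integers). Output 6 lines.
5015 2000 2000 5000
5087 2000 2000 5000
5087 2000 2000 5000
5087 2000 2000 5087
5087 2176 2176 5087
5087 2302 2302 5087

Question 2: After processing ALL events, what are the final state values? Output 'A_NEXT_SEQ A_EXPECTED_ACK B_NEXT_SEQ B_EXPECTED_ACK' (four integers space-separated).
Answer: 5087 2302 2302 5087

Derivation:
After event 0: A_seq=5015 A_ack=2000 B_seq=2000 B_ack=5000
After event 1: A_seq=5087 A_ack=2000 B_seq=2000 B_ack=5000
After event 2: A_seq=5087 A_ack=2000 B_seq=2000 B_ack=5000
After event 3: A_seq=5087 A_ack=2000 B_seq=2000 B_ack=5087
After event 4: A_seq=5087 A_ack=2176 B_seq=2176 B_ack=5087
After event 5: A_seq=5087 A_ack=2302 B_seq=2302 B_ack=5087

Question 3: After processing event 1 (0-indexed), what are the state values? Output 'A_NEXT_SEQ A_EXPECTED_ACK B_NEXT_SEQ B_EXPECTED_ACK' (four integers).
After event 0: A_seq=5015 A_ack=2000 B_seq=2000 B_ack=5000
After event 1: A_seq=5087 A_ack=2000 B_seq=2000 B_ack=5000

5087 2000 2000 5000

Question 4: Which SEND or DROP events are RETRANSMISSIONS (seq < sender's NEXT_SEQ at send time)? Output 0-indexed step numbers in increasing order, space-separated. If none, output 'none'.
Step 0: DROP seq=5000 -> fresh
Step 1: SEND seq=5015 -> fresh
Step 3: SEND seq=5000 -> retransmit
Step 4: SEND seq=2000 -> fresh
Step 5: SEND seq=2176 -> fresh

Answer: 3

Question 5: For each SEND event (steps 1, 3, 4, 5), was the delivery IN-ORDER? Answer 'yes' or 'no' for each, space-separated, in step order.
Step 1: SEND seq=5015 -> out-of-order
Step 3: SEND seq=5000 -> in-order
Step 4: SEND seq=2000 -> in-order
Step 5: SEND seq=2176 -> in-order

Answer: no yes yes yes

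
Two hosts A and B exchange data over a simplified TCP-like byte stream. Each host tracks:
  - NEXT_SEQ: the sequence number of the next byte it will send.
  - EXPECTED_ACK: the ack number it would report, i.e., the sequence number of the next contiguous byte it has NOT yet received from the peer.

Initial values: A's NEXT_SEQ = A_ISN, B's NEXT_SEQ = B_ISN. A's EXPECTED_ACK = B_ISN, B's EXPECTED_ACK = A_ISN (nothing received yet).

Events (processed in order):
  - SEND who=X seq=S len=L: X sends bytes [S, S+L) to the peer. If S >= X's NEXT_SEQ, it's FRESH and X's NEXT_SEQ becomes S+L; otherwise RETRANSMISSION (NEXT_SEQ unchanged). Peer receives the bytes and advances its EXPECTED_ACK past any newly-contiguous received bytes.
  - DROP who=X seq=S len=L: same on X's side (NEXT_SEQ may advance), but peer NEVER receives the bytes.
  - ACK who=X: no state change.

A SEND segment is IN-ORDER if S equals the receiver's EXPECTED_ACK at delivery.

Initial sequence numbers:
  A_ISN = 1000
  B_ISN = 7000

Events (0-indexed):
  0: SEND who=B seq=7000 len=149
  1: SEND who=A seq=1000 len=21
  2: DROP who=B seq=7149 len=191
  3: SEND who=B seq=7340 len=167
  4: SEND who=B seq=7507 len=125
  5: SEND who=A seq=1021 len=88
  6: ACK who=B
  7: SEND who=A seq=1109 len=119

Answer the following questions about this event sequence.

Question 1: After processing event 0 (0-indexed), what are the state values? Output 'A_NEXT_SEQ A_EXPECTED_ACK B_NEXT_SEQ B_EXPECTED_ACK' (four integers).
After event 0: A_seq=1000 A_ack=7149 B_seq=7149 B_ack=1000

1000 7149 7149 1000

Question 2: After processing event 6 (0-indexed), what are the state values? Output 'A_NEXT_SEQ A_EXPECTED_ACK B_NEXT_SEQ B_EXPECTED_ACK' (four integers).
After event 0: A_seq=1000 A_ack=7149 B_seq=7149 B_ack=1000
After event 1: A_seq=1021 A_ack=7149 B_seq=7149 B_ack=1021
After event 2: A_seq=1021 A_ack=7149 B_seq=7340 B_ack=1021
After event 3: A_seq=1021 A_ack=7149 B_seq=7507 B_ack=1021
After event 4: A_seq=1021 A_ack=7149 B_seq=7632 B_ack=1021
After event 5: A_seq=1109 A_ack=7149 B_seq=7632 B_ack=1109
After event 6: A_seq=1109 A_ack=7149 B_seq=7632 B_ack=1109

1109 7149 7632 1109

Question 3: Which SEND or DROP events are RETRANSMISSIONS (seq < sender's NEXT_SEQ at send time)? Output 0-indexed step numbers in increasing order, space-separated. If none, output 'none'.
Step 0: SEND seq=7000 -> fresh
Step 1: SEND seq=1000 -> fresh
Step 2: DROP seq=7149 -> fresh
Step 3: SEND seq=7340 -> fresh
Step 4: SEND seq=7507 -> fresh
Step 5: SEND seq=1021 -> fresh
Step 7: SEND seq=1109 -> fresh

Answer: none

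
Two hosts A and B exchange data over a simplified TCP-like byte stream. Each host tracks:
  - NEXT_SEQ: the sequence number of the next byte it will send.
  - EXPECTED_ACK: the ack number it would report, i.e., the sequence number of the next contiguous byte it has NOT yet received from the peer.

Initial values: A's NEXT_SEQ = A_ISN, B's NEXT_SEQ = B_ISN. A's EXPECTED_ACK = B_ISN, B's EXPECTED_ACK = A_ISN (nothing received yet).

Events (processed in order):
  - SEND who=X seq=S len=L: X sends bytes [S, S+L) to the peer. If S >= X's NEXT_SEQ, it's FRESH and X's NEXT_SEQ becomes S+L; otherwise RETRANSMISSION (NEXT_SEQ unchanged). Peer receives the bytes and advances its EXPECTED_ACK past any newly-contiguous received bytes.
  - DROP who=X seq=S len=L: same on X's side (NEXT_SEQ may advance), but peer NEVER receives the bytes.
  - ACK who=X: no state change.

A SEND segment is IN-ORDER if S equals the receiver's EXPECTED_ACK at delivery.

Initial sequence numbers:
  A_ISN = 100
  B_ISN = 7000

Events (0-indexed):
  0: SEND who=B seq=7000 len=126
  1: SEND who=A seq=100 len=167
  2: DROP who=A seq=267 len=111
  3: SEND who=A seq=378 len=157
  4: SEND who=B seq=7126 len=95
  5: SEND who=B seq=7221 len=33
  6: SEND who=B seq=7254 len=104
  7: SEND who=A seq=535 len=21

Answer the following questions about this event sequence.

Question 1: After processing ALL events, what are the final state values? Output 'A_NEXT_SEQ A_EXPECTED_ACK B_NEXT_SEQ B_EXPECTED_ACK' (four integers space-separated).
After event 0: A_seq=100 A_ack=7126 B_seq=7126 B_ack=100
After event 1: A_seq=267 A_ack=7126 B_seq=7126 B_ack=267
After event 2: A_seq=378 A_ack=7126 B_seq=7126 B_ack=267
After event 3: A_seq=535 A_ack=7126 B_seq=7126 B_ack=267
After event 4: A_seq=535 A_ack=7221 B_seq=7221 B_ack=267
After event 5: A_seq=535 A_ack=7254 B_seq=7254 B_ack=267
After event 6: A_seq=535 A_ack=7358 B_seq=7358 B_ack=267
After event 7: A_seq=556 A_ack=7358 B_seq=7358 B_ack=267

Answer: 556 7358 7358 267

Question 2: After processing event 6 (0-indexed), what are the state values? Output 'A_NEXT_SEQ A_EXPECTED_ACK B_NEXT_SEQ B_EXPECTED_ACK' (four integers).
After event 0: A_seq=100 A_ack=7126 B_seq=7126 B_ack=100
After event 1: A_seq=267 A_ack=7126 B_seq=7126 B_ack=267
After event 2: A_seq=378 A_ack=7126 B_seq=7126 B_ack=267
After event 3: A_seq=535 A_ack=7126 B_seq=7126 B_ack=267
After event 4: A_seq=535 A_ack=7221 B_seq=7221 B_ack=267
After event 5: A_seq=535 A_ack=7254 B_seq=7254 B_ack=267
After event 6: A_seq=535 A_ack=7358 B_seq=7358 B_ack=267

535 7358 7358 267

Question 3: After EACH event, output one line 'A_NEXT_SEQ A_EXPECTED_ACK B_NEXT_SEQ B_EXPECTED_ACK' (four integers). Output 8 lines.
100 7126 7126 100
267 7126 7126 267
378 7126 7126 267
535 7126 7126 267
535 7221 7221 267
535 7254 7254 267
535 7358 7358 267
556 7358 7358 267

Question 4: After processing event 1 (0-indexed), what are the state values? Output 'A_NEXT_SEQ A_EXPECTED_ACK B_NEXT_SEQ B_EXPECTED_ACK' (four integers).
After event 0: A_seq=100 A_ack=7126 B_seq=7126 B_ack=100
After event 1: A_seq=267 A_ack=7126 B_seq=7126 B_ack=267

267 7126 7126 267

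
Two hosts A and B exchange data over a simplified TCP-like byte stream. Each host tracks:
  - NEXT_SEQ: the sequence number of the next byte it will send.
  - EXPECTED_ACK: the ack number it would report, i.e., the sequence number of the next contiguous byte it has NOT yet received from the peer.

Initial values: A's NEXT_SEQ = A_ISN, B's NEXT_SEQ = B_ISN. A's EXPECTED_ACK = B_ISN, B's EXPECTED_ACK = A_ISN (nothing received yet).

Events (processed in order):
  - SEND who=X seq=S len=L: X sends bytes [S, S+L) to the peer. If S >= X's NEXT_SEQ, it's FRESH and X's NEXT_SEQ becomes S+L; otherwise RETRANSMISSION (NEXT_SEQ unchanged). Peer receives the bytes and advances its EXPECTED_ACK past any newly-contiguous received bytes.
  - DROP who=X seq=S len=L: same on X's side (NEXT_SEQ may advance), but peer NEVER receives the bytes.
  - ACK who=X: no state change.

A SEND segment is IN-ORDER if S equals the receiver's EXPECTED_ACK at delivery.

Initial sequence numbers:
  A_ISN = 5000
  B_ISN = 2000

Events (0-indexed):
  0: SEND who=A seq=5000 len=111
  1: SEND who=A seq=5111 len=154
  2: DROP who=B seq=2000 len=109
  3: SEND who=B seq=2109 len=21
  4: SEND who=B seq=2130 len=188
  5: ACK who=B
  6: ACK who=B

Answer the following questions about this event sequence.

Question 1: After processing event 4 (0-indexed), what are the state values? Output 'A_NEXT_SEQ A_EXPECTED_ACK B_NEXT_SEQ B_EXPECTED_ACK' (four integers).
After event 0: A_seq=5111 A_ack=2000 B_seq=2000 B_ack=5111
After event 1: A_seq=5265 A_ack=2000 B_seq=2000 B_ack=5265
After event 2: A_seq=5265 A_ack=2000 B_seq=2109 B_ack=5265
After event 3: A_seq=5265 A_ack=2000 B_seq=2130 B_ack=5265
After event 4: A_seq=5265 A_ack=2000 B_seq=2318 B_ack=5265

5265 2000 2318 5265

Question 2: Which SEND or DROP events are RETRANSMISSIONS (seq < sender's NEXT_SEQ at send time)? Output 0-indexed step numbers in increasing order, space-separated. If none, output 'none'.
Step 0: SEND seq=5000 -> fresh
Step 1: SEND seq=5111 -> fresh
Step 2: DROP seq=2000 -> fresh
Step 3: SEND seq=2109 -> fresh
Step 4: SEND seq=2130 -> fresh

Answer: none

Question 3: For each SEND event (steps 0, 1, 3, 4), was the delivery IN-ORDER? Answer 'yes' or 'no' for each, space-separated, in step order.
Answer: yes yes no no

Derivation:
Step 0: SEND seq=5000 -> in-order
Step 1: SEND seq=5111 -> in-order
Step 3: SEND seq=2109 -> out-of-order
Step 4: SEND seq=2130 -> out-of-order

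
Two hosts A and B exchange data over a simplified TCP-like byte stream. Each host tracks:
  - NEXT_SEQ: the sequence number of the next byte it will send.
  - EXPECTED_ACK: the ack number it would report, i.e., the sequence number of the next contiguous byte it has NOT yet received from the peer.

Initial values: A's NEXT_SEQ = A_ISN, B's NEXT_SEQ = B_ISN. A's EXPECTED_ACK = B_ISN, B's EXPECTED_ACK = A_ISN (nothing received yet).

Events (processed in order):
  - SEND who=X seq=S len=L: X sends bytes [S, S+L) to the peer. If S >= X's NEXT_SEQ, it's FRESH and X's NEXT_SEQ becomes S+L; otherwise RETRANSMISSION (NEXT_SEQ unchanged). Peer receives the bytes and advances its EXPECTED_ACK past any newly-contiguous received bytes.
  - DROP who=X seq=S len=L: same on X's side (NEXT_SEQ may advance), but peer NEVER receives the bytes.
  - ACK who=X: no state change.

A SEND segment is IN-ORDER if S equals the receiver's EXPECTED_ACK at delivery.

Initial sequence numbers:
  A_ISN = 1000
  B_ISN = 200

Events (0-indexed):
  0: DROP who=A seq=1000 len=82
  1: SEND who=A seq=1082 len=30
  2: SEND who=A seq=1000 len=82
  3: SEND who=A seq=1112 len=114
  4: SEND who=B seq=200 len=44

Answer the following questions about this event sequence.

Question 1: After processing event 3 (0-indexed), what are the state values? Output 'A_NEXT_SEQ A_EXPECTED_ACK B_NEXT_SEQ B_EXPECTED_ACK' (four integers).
After event 0: A_seq=1082 A_ack=200 B_seq=200 B_ack=1000
After event 1: A_seq=1112 A_ack=200 B_seq=200 B_ack=1000
After event 2: A_seq=1112 A_ack=200 B_seq=200 B_ack=1112
After event 3: A_seq=1226 A_ack=200 B_seq=200 B_ack=1226

1226 200 200 1226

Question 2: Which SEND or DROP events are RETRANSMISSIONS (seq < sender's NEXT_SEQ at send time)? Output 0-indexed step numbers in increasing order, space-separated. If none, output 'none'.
Answer: 2

Derivation:
Step 0: DROP seq=1000 -> fresh
Step 1: SEND seq=1082 -> fresh
Step 2: SEND seq=1000 -> retransmit
Step 3: SEND seq=1112 -> fresh
Step 4: SEND seq=200 -> fresh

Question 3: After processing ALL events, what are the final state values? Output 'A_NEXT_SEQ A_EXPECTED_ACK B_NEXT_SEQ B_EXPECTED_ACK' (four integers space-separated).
Answer: 1226 244 244 1226

Derivation:
After event 0: A_seq=1082 A_ack=200 B_seq=200 B_ack=1000
After event 1: A_seq=1112 A_ack=200 B_seq=200 B_ack=1000
After event 2: A_seq=1112 A_ack=200 B_seq=200 B_ack=1112
After event 3: A_seq=1226 A_ack=200 B_seq=200 B_ack=1226
After event 4: A_seq=1226 A_ack=244 B_seq=244 B_ack=1226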